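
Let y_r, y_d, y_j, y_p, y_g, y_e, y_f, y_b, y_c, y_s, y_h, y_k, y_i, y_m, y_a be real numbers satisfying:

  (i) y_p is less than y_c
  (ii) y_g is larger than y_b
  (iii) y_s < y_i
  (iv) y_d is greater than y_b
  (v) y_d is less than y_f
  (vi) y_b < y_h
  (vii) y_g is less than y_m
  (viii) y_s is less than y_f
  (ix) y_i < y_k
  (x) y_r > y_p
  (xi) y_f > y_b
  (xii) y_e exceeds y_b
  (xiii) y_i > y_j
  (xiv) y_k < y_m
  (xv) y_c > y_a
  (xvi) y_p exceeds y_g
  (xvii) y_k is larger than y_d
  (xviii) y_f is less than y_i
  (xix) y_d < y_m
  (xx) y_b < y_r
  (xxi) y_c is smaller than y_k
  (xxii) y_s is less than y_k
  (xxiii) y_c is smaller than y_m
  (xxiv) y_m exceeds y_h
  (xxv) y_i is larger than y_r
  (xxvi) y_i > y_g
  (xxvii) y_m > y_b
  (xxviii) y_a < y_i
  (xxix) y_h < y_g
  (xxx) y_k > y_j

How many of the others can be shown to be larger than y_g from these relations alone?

6

The elements the relations force above y_g are y_p, y_r, y_i, y_c, y_k, y_m — no chain reaches any other.
That is 6.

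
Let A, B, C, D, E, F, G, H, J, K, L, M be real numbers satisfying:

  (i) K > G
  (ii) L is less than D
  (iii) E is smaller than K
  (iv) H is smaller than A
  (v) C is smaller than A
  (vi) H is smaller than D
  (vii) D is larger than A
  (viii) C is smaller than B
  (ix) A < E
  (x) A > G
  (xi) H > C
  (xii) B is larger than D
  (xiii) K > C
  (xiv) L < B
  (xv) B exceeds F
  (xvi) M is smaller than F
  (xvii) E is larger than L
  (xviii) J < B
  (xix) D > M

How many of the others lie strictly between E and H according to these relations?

The relations place H below E. An element lies strictly between them when it is forced above H and also forced below E.
Above H: {A, K, D, B}. Below E: {C, L, G, A}.
Intersection: {A} — 1.

1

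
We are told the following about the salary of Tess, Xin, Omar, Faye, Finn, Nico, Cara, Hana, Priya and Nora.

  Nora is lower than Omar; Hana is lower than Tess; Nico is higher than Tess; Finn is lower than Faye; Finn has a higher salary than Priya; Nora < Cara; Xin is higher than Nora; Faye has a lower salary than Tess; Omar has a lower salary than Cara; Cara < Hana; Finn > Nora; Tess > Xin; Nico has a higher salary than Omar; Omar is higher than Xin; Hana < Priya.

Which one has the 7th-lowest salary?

Finn

The consecutive relations fix a unique order: Nora < Xin < Omar < Cara < Hana < Priya < Finn < Faye < Tess < Nico.
Counting 7 from the smallest end gives Finn.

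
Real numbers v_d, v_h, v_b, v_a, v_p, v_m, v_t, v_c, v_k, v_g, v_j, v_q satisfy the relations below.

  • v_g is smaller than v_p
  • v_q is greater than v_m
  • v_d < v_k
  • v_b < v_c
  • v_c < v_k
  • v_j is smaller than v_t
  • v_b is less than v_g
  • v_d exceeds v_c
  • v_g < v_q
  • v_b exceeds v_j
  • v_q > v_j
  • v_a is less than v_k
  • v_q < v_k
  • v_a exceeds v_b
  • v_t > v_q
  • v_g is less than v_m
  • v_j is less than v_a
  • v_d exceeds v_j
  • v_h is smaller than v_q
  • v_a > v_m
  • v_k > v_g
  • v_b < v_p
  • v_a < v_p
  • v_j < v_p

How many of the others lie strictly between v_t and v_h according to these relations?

The relations place v_h below v_t. An element lies strictly between them when it is forced above v_h and also forced below v_t.
Above v_h: {v_q, v_k}. Below v_t: {v_j, v_b, v_g, v_m, v_q}.
Intersection: {v_q} — 1.

1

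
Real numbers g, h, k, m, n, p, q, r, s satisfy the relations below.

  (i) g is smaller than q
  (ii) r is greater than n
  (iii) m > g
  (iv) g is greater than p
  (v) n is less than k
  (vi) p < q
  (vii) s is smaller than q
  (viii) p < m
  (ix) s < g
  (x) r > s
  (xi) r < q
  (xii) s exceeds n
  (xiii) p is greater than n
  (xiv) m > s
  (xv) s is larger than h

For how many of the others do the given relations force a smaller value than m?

5

From m the given relations immediately reach s, p, g.
From those, n, h — 5 in total.
Nothing else is reachable below m; 5 in all.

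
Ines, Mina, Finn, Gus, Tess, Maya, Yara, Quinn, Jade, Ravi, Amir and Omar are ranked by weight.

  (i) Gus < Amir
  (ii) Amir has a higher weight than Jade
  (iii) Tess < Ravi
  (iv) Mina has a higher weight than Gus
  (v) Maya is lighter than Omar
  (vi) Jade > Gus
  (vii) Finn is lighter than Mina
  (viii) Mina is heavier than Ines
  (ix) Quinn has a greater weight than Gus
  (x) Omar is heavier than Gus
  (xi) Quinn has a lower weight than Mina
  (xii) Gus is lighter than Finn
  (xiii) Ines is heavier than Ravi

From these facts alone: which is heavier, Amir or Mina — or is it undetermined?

Following every chain through Mina: below Mina we get Tess, Gus, Quinn, Ravi, Ines, Finn.
Amir is not reached, and no chain runs the other way from Amir to Mina.
So the given relations leave the order of Mina and Amir undetermined.

undetermined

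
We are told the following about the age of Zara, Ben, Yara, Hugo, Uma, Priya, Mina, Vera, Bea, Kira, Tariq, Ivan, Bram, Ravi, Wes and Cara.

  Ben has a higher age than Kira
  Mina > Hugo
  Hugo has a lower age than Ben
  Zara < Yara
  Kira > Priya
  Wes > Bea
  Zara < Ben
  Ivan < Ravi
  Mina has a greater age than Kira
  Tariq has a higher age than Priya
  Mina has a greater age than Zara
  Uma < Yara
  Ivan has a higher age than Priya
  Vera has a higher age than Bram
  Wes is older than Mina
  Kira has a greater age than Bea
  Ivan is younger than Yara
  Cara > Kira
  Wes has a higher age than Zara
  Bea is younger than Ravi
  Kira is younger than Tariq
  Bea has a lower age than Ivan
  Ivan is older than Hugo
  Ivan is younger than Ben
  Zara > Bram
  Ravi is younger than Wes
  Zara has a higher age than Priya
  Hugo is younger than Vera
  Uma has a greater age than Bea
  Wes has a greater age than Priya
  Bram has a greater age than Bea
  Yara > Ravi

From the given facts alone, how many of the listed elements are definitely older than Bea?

Directly above Bea: Bram, Ivan, Uma, Kira, Ravi, Wes.
One step further: Zara, Vera, Yara, Tariq, Cara, Mina, Ben (13 so far).
No other element is forced above Bea by the given relations, so the count is 13.

13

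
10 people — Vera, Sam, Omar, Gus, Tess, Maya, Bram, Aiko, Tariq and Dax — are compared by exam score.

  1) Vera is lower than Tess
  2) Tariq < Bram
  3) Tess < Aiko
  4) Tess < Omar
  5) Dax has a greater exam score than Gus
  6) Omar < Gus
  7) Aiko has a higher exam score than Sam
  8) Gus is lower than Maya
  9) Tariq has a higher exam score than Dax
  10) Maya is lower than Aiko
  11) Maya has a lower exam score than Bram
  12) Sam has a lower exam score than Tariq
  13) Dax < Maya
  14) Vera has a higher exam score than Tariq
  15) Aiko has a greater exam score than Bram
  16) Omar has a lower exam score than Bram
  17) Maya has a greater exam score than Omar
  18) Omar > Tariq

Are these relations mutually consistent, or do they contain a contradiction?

inconsistent

Chaining the given relations yields Tariq < Vera < Tess < Omar < Gus < Dax, so Tariq < Dax. But one relation states Dax < Tariq. These cannot both hold.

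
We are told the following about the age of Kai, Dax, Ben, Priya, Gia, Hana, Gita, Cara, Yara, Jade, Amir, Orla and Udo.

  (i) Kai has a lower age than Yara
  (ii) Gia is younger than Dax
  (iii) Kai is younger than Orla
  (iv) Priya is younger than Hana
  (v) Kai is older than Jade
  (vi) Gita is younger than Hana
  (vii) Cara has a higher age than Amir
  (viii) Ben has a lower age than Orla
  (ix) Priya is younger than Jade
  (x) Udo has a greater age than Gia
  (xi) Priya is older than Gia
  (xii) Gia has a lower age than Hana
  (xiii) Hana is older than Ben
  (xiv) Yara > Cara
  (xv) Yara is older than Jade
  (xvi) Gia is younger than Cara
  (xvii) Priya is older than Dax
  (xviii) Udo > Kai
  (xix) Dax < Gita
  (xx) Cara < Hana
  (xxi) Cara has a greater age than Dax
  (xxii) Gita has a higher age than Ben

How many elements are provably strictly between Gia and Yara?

Chaining upward from Gia reaches: Dax, Gita, Priya, Jade, Kai, Cara, Hana, Udo, Orla.
Chaining downward from Yara reaches: Dax, Priya, Jade, Kai, Amir, Cara.
Strictly between Gia and Yara are those in both lists: Dax, Priya, Jade, Kai, Cara — 5 elements.

5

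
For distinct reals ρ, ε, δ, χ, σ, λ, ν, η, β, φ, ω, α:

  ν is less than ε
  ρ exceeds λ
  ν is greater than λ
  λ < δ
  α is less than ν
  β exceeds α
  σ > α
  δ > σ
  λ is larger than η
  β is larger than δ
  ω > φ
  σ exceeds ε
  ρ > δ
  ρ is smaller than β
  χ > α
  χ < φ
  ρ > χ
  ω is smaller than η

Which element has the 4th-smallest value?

ω

The consecutive relations fix a unique order: α < χ < φ < ω < η < λ < ν < ε < σ < δ < ρ < β.
The 4th smallest is ω.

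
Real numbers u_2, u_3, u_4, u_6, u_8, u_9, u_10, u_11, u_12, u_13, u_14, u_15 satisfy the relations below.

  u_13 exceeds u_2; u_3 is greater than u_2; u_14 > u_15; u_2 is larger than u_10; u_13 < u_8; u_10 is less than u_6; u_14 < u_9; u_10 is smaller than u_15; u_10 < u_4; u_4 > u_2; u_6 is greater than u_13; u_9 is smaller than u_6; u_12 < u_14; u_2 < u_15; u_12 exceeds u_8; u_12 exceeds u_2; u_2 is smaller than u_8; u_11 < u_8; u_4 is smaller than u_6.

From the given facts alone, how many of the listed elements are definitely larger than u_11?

From u_11 the given relations immediately reach u_8.
From those, u_12 — 2 in total.
From those, u_14 — 3 in total.
From those, u_9 — 4 in total.
From those, u_6 — 5 in total.
Nothing else is reachable above u_11; 5 in all.

5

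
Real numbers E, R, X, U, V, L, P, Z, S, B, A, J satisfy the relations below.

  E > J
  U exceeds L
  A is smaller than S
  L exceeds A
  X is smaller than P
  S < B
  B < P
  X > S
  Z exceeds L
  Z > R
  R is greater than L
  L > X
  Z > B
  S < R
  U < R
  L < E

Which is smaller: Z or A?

A

A < S < X < L < U < R < Z, by transitivity through S, X, L, U, R.
So A < Z; A is the smaller of the two.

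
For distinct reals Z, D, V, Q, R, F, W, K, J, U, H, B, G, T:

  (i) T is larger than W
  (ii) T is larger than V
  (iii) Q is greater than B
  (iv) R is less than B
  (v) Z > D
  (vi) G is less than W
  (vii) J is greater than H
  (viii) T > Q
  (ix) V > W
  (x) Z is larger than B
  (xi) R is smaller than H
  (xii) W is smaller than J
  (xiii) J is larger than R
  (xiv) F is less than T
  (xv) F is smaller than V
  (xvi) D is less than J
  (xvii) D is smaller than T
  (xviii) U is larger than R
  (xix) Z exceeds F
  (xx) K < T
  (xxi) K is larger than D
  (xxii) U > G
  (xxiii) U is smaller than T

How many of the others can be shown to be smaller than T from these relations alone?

The elements the relations force below T are R, D, G, F, U, B, Q, W, V, K — no chain reaches any other.
That is 10.

10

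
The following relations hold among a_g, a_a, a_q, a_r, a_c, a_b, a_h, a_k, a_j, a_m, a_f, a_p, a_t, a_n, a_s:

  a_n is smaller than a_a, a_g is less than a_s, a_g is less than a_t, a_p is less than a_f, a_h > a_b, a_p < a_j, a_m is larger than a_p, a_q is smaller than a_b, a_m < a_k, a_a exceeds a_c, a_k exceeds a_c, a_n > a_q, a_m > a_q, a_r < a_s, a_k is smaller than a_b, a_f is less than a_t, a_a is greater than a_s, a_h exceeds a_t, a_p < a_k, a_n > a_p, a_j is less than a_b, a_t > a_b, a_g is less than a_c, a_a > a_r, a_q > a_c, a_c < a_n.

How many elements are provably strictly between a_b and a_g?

4

The relations place a_g below a_b. An element lies strictly between them when it is forced above a_g and also forced below a_b.
Above a_g: {a_c, a_q, a_n, a_m, a_k, a_s, a_t, a_a, a_h}. Below a_b: {a_p, a_j, a_c, a_q, a_m, a_k}.
Intersection: {a_c, a_q, a_m, a_k} — 4.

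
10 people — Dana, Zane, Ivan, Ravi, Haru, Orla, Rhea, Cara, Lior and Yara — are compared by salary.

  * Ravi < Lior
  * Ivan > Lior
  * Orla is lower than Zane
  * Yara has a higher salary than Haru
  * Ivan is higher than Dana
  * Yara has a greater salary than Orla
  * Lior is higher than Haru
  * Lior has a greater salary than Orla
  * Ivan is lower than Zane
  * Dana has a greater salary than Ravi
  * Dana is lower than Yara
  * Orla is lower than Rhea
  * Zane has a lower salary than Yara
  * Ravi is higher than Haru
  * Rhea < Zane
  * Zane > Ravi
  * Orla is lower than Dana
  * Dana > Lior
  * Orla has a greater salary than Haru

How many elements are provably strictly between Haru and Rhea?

1

The relations place Haru below Rhea. An element lies strictly between them when it is forced above Haru and also forced below Rhea.
Above Haru: {Ravi, Orla, Lior, Dana, Ivan, Zane, Yara}. Below Rhea: {Orla}.
Intersection: {Orla} — 1.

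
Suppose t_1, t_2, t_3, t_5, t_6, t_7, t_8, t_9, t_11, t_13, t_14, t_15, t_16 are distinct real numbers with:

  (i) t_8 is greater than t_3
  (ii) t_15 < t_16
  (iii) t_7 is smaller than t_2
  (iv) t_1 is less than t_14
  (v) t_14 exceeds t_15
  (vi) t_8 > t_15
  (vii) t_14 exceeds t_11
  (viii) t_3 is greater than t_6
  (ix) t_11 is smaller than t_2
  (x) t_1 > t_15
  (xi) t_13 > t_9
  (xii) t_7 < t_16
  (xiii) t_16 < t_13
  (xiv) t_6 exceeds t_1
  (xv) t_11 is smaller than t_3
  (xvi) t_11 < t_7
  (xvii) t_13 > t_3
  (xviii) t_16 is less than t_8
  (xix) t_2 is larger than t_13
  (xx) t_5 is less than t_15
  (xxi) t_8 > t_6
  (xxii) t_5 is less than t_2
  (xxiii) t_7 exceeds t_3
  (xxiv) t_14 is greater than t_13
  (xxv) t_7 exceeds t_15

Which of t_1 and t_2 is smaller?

t_1 < t_6 and t_6 < t_3 give t_1 < t_3.
Then t_3 < t_7 extends the chain to t_7.
Then t_7 < t_16 extends the chain to t_16.
With t_16 < t_13: t_1 < t_6 < t_3 < t_7 < t_16 < t_13.
With t_13 < t_2: t_1 < t_6 < t_3 < t_7 < t_16 < t_13 < t_2.
So t_1 < t_2; t_1 is the smaller of the two.

t_1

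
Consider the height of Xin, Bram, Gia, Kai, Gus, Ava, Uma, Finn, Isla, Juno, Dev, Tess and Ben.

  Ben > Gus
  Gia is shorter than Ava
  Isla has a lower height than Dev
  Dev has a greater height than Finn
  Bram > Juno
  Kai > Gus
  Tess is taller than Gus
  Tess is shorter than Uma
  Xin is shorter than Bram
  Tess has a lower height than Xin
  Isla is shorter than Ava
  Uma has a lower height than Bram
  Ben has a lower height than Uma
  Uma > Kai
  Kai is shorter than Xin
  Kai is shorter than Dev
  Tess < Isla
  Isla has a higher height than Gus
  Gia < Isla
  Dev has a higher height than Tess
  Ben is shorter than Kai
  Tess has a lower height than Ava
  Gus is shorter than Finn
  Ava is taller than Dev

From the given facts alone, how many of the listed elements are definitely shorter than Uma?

4

The elements the relations force below Uma are Gus, Ben, Tess, Kai — no chain reaches any other.
That is 4.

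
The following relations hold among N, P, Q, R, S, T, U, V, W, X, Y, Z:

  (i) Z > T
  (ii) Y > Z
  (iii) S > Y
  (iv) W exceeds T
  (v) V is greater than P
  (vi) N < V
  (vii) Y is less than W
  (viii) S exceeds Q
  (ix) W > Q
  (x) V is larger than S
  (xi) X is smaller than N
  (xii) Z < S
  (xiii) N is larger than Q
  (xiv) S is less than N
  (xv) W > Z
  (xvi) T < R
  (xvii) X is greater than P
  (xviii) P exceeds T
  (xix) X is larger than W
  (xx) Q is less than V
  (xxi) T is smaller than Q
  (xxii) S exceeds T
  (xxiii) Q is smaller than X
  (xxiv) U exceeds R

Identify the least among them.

T

Chaining upward from T: directly above it, Q, Z, P, W, S, R; then Y, X, U, N, V.
That covers every other element, and nothing is given below T, so T is the least.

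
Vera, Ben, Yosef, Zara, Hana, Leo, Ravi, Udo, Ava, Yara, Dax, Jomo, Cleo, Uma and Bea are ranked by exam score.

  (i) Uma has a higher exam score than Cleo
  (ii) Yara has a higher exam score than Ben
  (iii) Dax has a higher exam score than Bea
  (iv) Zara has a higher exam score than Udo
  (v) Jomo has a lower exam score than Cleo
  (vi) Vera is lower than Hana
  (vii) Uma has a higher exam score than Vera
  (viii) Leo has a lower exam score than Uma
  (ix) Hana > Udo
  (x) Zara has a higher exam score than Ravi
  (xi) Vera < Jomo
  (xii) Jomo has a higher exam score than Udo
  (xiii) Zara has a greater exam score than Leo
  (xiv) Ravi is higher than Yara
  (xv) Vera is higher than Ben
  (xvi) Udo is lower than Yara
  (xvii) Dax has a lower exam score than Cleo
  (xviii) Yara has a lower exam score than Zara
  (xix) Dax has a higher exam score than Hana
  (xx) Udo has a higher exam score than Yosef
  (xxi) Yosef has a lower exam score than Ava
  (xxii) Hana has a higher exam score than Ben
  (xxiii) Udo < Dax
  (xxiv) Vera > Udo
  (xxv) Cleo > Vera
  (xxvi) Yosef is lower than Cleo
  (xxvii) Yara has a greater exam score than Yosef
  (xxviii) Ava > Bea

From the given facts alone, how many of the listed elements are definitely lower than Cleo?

8

The elements the relations force below Cleo are Yosef, Ben, Udo, Vera, Bea, Jomo, Hana, Dax — no chain reaches any other.
That is 8.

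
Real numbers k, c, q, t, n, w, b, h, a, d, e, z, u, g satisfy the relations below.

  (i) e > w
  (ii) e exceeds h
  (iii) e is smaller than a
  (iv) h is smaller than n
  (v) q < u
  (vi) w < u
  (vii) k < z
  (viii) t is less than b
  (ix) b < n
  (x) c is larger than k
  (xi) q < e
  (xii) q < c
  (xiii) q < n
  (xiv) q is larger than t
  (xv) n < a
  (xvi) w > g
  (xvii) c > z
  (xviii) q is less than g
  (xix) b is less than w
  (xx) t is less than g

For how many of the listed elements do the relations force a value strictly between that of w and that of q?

1

Chaining upward from q reaches: g, n, c, u, e, a.
Chaining downward from w reaches: t, b, g.
Strictly between q and w are those in both lists: g — 1 element.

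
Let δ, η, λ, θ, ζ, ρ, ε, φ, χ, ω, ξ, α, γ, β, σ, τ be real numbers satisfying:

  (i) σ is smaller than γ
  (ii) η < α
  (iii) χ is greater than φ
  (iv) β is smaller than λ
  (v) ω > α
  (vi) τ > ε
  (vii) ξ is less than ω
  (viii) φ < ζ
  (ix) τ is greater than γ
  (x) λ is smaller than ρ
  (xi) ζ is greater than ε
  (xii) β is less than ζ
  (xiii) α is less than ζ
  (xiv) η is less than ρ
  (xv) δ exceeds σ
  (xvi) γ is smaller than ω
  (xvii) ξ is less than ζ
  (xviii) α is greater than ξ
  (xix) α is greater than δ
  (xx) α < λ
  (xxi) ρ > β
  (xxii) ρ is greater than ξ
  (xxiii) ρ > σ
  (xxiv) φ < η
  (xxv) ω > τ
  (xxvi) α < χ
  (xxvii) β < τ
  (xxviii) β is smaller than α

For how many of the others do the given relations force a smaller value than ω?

10

The elements the relations force below ω are β, σ, δ, ε, ξ, φ, γ, η, α, τ — no chain reaches any other.
That is 10.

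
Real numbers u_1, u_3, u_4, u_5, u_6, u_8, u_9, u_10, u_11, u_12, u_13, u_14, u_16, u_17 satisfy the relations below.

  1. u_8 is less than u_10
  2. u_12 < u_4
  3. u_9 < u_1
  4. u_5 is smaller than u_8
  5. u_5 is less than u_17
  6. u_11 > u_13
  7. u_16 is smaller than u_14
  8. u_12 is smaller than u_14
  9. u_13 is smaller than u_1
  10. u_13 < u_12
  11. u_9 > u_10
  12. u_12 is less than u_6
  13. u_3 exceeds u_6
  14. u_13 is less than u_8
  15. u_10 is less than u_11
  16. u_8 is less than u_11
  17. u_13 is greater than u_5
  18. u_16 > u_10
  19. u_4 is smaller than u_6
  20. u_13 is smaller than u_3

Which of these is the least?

u_13 is not least since u_5 < u_13; u_17 is not least since u_5 < u_17; u_8 is not least since u_13 < u_8; u_10 is not least since u_8 < u_10; u_12 is not least since u_13 < u_12; u_4 is not least since u_12 < u_4; u_16 is not least since u_10 < u_16; u_9 is not least since u_10 < u_9; u_6 is not least since u_12 < u_6; u_14 is not least since u_12 < u_14; u_1 is not least since u_9 < u_1; u_11 is not least since u_10 < u_11; u_3 is not least since u_6 < u_3.
Only u_5 has nothing below it, so u_5 is the least.

u_5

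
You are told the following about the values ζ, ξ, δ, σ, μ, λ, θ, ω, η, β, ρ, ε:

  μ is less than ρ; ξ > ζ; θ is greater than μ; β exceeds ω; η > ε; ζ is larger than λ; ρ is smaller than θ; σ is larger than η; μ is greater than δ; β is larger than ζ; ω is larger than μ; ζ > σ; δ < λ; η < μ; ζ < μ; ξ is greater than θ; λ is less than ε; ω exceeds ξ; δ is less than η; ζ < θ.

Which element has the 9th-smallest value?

θ

Chaining the given pairs: δ < λ < ε < η < σ < ζ < μ < ρ < θ < ξ < ω < β.
Counting 9 from the smallest end gives θ.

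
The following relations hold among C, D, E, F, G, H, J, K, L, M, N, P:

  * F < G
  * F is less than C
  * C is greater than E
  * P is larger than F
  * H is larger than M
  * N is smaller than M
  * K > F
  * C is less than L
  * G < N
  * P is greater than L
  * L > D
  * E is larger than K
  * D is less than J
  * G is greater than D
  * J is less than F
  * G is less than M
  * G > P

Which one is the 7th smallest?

The consecutive relations fix a unique order: D < J < F < K < E < C < L < P < G < N < M < H.
The 7th smallest is L.

L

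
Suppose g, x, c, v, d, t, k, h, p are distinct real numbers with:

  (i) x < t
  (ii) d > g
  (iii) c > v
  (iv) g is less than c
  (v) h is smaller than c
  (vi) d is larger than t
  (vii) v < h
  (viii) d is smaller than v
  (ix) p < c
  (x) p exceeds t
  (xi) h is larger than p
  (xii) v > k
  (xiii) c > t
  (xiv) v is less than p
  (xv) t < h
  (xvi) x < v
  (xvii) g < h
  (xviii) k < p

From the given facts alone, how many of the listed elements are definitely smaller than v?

5

Directly below v: x, k, d.
One step further: g, t (5 so far).
Nothing else is reachable below v; 5 in all.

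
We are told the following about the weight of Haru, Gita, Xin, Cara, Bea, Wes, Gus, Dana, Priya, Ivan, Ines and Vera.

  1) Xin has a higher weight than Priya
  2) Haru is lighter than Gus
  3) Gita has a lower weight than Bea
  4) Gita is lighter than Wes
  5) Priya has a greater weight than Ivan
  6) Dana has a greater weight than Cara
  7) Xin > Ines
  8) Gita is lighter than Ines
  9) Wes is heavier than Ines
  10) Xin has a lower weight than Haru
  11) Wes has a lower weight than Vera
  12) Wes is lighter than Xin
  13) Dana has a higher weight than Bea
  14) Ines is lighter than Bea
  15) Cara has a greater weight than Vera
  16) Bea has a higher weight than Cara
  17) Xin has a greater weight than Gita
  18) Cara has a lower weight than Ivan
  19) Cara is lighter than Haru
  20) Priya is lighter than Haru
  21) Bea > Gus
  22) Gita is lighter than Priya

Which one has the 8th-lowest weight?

Chaining the given pairs: Gita < Ines < Wes < Vera < Cara < Ivan < Priya < Xin < Haru < Gus < Bea < Dana.
Counting 8 from the smallest end gives Xin.

Xin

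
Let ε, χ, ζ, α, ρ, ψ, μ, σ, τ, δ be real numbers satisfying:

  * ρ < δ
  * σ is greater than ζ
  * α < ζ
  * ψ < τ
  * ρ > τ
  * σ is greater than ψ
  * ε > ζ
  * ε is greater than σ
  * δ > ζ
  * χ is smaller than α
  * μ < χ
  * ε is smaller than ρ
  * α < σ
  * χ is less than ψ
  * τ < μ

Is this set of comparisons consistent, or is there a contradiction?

inconsistent

Chaining the given relations yields ψ < τ < μ < χ, so ψ < χ. But one relation states χ < ψ. These cannot both hold.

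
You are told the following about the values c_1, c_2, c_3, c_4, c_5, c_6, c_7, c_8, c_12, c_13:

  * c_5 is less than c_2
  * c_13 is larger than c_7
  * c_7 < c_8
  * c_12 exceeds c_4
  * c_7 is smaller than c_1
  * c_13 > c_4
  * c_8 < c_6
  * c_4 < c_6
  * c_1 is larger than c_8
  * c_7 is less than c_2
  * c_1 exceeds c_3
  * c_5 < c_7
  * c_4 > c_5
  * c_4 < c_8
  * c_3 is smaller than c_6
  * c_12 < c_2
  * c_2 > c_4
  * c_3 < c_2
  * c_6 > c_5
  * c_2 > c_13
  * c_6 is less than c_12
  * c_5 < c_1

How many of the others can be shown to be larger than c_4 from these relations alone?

Directly above c_4: c_8, c_6, c_12, c_13, c_2.
One step further: c_1 (6 so far).
No other element is forced above c_4 by the given relations, so the count is 6.

6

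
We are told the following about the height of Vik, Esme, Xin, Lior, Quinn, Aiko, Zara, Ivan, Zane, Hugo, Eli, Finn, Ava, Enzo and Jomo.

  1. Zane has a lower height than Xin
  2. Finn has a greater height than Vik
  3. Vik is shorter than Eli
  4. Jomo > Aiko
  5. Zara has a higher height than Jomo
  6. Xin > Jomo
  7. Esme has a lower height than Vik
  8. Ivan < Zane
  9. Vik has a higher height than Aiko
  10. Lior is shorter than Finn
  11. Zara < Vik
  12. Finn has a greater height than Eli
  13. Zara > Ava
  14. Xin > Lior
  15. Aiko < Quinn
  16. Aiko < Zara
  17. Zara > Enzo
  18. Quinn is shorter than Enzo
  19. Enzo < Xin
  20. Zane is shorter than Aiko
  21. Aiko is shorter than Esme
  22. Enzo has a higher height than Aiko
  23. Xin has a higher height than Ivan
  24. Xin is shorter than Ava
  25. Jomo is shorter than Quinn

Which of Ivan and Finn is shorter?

Ivan

Ivan < Zane and Zane < Aiko give Ivan < Aiko.
With Aiko < Jomo: Ivan < Zane < Aiko < Jomo.
Then Jomo < Quinn extends the chain to Quinn.
Then Quinn < Enzo extends the chain to Enzo.
Then Enzo < Xin extends the chain to Xin.
With Xin < Ava: Ivan < Zane < Aiko < Jomo < Quinn < Enzo < Xin < Ava.
Then Ava < Zara extends the chain to Zara.
With Zara < Vik: Ivan < Zane < Aiko < Jomo < Quinn < Enzo < Xin < Ava < Zara < Vik.
With Vik < Finn: Ivan < Zane < Aiko < Jomo < Quinn < Enzo < Xin < Ava < Zara < Vik < Finn.
So Ivan < Finn; Ivan is the shorter of the two.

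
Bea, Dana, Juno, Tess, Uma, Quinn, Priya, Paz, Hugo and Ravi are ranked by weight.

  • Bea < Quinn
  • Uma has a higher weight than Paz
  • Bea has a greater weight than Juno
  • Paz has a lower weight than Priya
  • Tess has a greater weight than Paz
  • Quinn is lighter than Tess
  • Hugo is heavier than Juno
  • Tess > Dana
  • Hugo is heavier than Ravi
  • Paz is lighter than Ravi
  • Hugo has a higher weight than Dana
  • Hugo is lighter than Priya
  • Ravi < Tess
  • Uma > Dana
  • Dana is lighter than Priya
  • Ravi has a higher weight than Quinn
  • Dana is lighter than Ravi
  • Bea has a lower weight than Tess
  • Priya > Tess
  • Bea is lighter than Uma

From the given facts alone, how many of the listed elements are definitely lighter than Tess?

6

The elements the relations force below Tess are Paz, Juno, Dana, Bea, Quinn, Ravi — no chain reaches any other.
That is 6.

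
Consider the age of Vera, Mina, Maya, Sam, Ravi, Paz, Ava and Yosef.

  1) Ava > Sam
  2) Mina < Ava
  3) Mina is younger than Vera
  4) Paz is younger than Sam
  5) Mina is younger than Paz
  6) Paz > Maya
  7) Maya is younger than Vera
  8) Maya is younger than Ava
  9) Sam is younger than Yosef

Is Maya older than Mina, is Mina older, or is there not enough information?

undetermined

Following every chain through Maya: above Maya we get Paz, Sam, Ava, Vera, Yosef.
Mina is not reached, and no chain runs the other way from Mina to Maya.
So the given relations leave the order of Maya and Mina undetermined.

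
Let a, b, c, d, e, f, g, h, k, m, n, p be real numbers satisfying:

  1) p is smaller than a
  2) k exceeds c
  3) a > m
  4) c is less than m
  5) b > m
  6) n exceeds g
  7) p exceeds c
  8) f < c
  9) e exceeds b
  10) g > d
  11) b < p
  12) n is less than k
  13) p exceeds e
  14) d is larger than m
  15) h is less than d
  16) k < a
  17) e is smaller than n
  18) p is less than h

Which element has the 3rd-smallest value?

Piecing the relations together gives one ordering: f < c < m < b < e < p < h < d < g < n < k < a.
Counting 3 from the smallest end gives m.

m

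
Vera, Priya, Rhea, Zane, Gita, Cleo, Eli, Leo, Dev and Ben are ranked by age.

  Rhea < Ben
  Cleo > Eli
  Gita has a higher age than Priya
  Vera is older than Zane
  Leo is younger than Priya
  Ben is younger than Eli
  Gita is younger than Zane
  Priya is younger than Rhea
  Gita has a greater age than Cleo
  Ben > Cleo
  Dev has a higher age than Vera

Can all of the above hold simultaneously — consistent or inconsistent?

We have Cleo < Ben stated directly, yet also Ben < Eli < Cleo by chaining the others — so Ben < Cleo. Contradiction.

inconsistent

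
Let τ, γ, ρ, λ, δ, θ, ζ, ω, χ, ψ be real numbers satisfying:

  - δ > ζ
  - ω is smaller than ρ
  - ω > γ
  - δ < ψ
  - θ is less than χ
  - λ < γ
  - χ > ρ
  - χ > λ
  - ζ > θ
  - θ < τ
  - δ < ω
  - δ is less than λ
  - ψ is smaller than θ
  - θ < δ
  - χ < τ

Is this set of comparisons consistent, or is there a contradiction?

Chaining the given relations yields ψ < θ < ζ < δ, so ψ < δ. But one relation states δ < ψ. These cannot both hold.

inconsistent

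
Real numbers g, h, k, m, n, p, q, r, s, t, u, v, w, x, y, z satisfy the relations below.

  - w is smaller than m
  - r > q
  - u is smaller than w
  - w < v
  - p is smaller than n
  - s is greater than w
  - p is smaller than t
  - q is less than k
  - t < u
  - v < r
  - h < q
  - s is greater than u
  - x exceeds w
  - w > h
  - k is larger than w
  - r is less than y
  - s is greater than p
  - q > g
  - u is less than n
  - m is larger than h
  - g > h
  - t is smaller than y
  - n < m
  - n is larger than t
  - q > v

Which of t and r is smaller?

t < u and u < w give t < w.
With w < v: t < u < w < v.
Then v < q extends the chain to q.
With q < r: t < u < w < v < q < r.
So t < r; t is the smaller of the two.

t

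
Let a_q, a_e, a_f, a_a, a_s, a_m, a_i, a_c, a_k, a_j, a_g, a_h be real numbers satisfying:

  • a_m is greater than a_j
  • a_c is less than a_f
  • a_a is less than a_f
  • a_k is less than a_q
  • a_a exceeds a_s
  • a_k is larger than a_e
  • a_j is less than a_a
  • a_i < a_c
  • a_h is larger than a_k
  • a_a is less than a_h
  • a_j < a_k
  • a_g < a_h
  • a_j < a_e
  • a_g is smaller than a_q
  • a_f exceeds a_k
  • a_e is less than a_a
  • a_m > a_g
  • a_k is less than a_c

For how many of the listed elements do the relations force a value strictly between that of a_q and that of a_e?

1

The relations place a_e below a_q. An element lies strictly between them when it is forced above a_e and also forced below a_q.
Above a_e: {a_k, a_a, a_h, a_c, a_f}. Below a_q: {a_j, a_g, a_k}.
Intersection: {a_k} — 1.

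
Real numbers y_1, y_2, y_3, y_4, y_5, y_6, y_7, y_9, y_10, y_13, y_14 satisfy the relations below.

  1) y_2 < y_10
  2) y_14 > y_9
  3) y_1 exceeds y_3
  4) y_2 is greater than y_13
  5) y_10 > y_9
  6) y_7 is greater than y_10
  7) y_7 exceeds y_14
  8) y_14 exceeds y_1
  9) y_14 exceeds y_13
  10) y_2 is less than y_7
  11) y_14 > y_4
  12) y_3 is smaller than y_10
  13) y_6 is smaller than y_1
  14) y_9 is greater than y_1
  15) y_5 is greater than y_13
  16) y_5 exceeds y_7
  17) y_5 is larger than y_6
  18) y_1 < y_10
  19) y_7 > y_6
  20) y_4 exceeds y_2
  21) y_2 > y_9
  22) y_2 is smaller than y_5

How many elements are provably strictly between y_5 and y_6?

7

Chaining upward from y_6 reaches: y_1, y_9, y_2, y_10, y_4, y_14, y_7.
Chaining downward from y_5 reaches: y_13, y_3, y_1, y_9, y_2, y_10, y_4, y_14, y_7.
Strictly between y_6 and y_5 are those in both lists: y_1, y_9, y_2, y_10, y_4, y_14, y_7 — 7 elements.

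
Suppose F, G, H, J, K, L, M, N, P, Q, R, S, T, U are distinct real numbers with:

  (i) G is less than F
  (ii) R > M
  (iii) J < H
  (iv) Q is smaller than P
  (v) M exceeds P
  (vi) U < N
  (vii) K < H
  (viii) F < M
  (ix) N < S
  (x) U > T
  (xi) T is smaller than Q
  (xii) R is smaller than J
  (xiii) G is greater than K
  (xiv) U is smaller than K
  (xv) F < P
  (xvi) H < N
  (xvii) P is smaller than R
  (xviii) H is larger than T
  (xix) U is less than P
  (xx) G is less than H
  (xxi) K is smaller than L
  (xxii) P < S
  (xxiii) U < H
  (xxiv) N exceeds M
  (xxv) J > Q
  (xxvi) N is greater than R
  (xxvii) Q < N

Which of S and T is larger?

S

Link the given pairs in sequence: T < U; U < K; K < G; G < F; F < P; P < M; M < R; R < J; J < H; H < N; N < S.
Together: T < U < K < G < F < P < M < R < J < H < N < S.
So T < S; S is the larger of the two.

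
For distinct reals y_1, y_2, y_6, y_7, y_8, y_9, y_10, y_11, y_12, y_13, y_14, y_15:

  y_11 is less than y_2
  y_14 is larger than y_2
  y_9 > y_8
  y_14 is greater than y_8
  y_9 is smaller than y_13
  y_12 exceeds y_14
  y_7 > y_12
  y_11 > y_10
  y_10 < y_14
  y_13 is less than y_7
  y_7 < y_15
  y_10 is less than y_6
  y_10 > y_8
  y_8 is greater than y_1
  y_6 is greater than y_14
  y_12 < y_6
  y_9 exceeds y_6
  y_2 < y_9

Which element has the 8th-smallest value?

y_6

Piecing the relations together gives one ordering: y_1 < y_8 < y_10 < y_11 < y_2 < y_14 < y_12 < y_6 < y_9 < y_13 < y_7 < y_15.
The 8th smallest is y_6.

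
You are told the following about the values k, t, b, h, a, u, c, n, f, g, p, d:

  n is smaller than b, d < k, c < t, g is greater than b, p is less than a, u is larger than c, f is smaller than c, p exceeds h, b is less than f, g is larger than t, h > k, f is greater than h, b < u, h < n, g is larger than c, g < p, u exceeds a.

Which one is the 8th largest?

b

Piecing the relations together gives one ordering: d < k < h < n < b < f < c < t < g < p < a < u.
The 8th largest is b.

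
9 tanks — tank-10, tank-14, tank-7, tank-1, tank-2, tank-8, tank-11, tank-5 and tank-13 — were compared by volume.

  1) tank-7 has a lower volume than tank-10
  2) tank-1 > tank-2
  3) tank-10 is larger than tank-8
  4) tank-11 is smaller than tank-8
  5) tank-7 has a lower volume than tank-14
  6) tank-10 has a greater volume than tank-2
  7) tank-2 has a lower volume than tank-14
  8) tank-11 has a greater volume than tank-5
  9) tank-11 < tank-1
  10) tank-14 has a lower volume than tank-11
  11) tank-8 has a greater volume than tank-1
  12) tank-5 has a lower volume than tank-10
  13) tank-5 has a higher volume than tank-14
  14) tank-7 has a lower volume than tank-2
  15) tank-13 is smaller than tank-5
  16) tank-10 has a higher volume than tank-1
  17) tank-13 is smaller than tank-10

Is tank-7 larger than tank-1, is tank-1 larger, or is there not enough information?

tank-1

tank-7 < tank-2 < tank-14 < tank-5 < tank-11 < tank-1, by transitivity through tank-2, tank-14, tank-5, tank-11.
So tank-1 is larger.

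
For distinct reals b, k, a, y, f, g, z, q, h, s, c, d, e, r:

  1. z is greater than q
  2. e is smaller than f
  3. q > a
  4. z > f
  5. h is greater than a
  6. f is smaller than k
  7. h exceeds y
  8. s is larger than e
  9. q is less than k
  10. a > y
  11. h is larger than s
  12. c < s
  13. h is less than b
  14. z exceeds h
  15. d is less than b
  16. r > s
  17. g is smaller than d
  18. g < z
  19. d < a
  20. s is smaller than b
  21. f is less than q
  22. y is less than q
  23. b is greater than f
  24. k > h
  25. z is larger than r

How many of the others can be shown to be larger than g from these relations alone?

The elements the relations force above g are d, a, q, h, b, z, k — no chain reaches any other.
That is 7.

7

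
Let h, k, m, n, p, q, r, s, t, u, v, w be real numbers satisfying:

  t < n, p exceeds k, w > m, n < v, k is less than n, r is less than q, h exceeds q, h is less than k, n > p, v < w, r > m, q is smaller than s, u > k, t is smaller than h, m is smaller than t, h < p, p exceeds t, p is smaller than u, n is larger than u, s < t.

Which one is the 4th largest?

Piecing the relations together gives one ordering: m < r < q < s < t < h < k < p < u < n < v < w.
Counting 4 from the largest end gives u.

u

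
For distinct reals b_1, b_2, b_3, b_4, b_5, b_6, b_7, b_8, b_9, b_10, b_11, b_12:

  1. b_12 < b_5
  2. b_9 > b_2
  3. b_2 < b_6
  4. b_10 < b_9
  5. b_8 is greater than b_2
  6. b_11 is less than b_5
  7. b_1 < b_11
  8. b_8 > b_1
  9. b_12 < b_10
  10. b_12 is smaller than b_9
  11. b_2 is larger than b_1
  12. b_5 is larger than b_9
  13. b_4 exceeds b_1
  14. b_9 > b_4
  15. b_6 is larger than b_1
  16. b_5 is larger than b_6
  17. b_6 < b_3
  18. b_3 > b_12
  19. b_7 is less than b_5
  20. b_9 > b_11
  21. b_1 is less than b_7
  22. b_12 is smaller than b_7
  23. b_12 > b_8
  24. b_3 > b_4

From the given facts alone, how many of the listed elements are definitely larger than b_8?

6

Directly above b_8: b_12.
One step further: b_10, b_9, b_3, b_7, b_5 (6 so far).
Nothing else is reachable above b_8; 6 in all.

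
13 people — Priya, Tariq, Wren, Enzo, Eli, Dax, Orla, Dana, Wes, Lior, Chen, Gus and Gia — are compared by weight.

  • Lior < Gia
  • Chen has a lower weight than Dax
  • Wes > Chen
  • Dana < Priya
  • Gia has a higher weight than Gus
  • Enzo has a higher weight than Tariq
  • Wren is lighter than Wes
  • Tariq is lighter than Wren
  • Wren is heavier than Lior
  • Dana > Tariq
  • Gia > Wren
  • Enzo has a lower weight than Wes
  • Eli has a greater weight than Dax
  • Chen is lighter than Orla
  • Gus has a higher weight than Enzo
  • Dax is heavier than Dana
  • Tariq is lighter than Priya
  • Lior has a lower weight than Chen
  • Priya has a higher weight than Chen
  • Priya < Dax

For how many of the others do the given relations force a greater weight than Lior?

8

From Lior the given relations immediately reach Chen, Wren, Gia.
From those, Priya, Orla, Wes, Dax — 7 in total.
From those, Eli — 8 in total.
No other element is forced above Lior by the given relations, so the count is 8.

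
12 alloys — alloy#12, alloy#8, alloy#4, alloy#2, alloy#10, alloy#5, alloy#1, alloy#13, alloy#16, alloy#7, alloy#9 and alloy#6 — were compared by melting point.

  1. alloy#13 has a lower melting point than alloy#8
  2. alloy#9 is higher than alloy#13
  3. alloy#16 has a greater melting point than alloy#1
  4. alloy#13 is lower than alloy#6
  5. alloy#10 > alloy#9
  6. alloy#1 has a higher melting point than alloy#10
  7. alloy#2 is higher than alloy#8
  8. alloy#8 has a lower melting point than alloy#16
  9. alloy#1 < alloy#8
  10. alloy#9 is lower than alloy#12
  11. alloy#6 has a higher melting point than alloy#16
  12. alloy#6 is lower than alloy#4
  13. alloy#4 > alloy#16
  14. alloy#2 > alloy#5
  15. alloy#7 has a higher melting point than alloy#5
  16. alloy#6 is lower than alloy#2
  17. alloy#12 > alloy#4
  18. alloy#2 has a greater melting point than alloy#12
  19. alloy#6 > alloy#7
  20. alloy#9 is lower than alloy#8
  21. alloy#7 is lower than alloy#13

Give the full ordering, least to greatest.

alloy#5 < alloy#7 < alloy#13 < alloy#9 < alloy#10 < alloy#1 < alloy#8 < alloy#16 < alloy#6 < alloy#4 < alloy#12 < alloy#2

The consecutive links are each given: alloy#5 < alloy#7; alloy#7 < alloy#13; alloy#13 < alloy#9; alloy#9 < alloy#10; alloy#10 < alloy#1; alloy#1 < alloy#8; alloy#8 < alloy#16; alloy#16 < alloy#6; alloy#6 < alloy#4; alloy#4 < alloy#12; alloy#12 < alloy#2.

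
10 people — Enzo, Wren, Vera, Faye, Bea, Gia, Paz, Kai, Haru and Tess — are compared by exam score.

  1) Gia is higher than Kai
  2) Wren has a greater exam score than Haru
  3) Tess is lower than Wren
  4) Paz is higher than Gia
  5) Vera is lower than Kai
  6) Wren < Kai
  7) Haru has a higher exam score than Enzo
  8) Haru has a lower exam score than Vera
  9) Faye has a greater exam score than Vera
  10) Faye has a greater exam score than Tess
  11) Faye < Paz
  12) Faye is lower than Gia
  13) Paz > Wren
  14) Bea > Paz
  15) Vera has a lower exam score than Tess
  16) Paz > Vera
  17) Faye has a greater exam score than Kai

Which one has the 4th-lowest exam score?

The consecutive relations fix a unique order: Enzo < Haru < Vera < Tess < Wren < Kai < Faye < Gia < Paz < Bea.
The 4th smallest is Tess.

Tess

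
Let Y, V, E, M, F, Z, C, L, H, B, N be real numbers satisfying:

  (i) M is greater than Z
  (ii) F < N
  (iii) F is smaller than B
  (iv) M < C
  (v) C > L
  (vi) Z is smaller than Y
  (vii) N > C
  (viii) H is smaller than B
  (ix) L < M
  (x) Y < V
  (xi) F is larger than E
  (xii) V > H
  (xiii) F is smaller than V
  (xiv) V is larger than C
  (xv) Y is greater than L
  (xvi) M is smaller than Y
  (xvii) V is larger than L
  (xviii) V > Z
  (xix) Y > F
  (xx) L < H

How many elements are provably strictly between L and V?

Chaining upward from L reaches: H, M, B, Y, C, N.
Chaining downward from V reaches: Z, E, F, H, M, Y, C.
Strictly between L and V are those in both lists: H, M, Y, C — 4 elements.

4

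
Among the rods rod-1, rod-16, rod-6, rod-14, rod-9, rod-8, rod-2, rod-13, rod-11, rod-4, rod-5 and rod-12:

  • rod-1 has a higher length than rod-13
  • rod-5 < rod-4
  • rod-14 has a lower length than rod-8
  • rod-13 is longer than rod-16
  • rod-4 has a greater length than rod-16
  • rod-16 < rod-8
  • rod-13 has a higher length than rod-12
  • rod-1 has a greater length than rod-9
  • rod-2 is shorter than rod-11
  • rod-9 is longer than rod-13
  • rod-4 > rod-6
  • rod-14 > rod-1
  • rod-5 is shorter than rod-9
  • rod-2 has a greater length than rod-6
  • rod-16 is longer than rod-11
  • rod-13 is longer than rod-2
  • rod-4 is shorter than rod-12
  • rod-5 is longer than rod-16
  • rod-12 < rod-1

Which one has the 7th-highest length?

Chaining the given pairs: rod-6 < rod-2 < rod-11 < rod-16 < rod-5 < rod-4 < rod-12 < rod-13 < rod-9 < rod-1 < rod-14 < rod-8.
Counting 7 from the largest end gives rod-4.

rod-4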